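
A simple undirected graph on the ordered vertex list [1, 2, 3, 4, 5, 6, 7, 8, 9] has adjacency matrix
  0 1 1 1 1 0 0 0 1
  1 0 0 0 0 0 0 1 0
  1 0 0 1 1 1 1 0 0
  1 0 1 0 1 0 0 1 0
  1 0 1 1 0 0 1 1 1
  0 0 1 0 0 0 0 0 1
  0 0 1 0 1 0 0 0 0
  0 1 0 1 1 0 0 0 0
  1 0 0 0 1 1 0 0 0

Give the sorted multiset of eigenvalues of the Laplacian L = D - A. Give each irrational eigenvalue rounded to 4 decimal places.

[0, 1.2216, 1.6511, 2.6609, 3.1145, 3.7594, 5.8401, 6.5623, 7.1901]

Each diagonal entry of L is the vertex degree and each off-diagonal entry is -1 where an edge is present, 0 otherwise; in the order [1, 2, 3, 4, 5, 6, 7, 8, 9] the diagonal is [5, 2, 5, 4, 6, 2, 2, 3, 3]. L is symmetric positive semidefinite, so every eigenvalue is real and nonnegative. The eigenvalues sum to 32, which equals trace(L) = 2|E|.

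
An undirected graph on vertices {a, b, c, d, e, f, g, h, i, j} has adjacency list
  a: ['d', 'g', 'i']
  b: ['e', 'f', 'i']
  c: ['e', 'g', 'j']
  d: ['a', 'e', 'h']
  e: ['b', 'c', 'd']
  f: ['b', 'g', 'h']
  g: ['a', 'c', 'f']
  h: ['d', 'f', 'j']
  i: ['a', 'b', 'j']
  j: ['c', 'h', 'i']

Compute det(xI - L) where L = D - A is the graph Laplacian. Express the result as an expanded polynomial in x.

x^10 - 30x^9 + 390x^8 - 2880x^7 + 13305x^6 - 39882x^5 + 77640x^4 - 94800x^3 + 66000x^2 - 20000x

Reading degrees in the order [a, b, c, d, e, f, g, h, i, j] gives [3, 3, 3, 3, 3, 3, 3, 3, 3, 3]; set D = diag(3, 3, 3, 3, 3, 3, 3, 3, 3, 3) and form L = D - A. Computing det(xI - L) by cofactor expansion (or equivalently via sum-over-permutations) gives x^10 - 30x^9 + 390x^8 - 2880x^7 + 13305x^6 - 39882x^5 + 77640x^4 - 94800x^3 + 66000x^2 - 20000x. Since p(0) = det(-L) = 0, x divides p(x). The eigenvalues sum to 30, which equals trace(L) = 2|E|. The largest eigenvalue, 5, is at most the vertex count 10.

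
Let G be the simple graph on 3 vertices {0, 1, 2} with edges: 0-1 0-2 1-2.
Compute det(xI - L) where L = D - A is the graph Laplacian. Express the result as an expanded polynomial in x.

Each diagonal entry of L is the vertex degree and each off-diagonal entry is -1 where an edge is present, 0 otherwise; in the order [0, 1, 2] the diagonal is [2, 2, 2]. The eigenvalues of L are [0, 3, 3]; the characteristic polynomial is the product of (x - lambda_i), which multiplies out to x^3 - 6x^2 + 9x. The coefficient of x^2 equals -trace(L) = -6, matching the sum of degrees. There is one zero in the spectrum, matching the 1 component.

x^3 - 6x^2 + 9x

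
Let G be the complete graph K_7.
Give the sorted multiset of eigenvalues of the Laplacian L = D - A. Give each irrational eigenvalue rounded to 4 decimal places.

[0, 7, 7, 7, 7, 7, 7]

The graph has 7 vertices and degree multiset [6, 6, 6, 6, 6, 6, 6]; D is the diagonal matrix of degrees and L = D - A. The multiplicity of 0 as a Laplacian eigenvalue equals the number of connected components. The single zero eigenvalue shows the graph is connected. The largest eigenvalue, 7, is at most the vertex count 7. The eigenvalues sum to 42, which equals trace(L) = 2|E|.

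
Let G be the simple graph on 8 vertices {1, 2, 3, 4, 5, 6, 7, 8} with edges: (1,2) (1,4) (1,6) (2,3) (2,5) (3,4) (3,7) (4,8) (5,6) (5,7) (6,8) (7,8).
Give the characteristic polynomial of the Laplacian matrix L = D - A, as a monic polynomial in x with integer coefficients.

Each diagonal entry of L is the vertex degree and each off-diagonal entry is -1 where an edge is present, 0 otherwise; in the order [1, 2, 3, 4, 5, 6, 7, 8] the diagonal is [3, 3, 3, 3, 3, 3, 3, 3]. The eigenvalues of L are [0, 2, 2, 2, 4, 4, 4, 6]; the characteristic polynomial is the product of (x - lambda_i), which multiplies out to x^8 - 24x^7 + 240x^6 - 1296x^5 + 4080x^4 - 7488x^3 + 7424x^2 - 3072x. The coefficient of x^7 equals -trace(L) = -24, matching the sum of degrees. By the matrix-tree theorem the graph has (1/8) * product of the nonzero eigenvalues = 384 spanning trees. The largest eigenvalue, 6, is at most the vertex count 8.

x^8 - 24x^7 + 240x^6 - 1296x^5 + 4080x^4 - 7488x^3 + 7424x^2 - 3072x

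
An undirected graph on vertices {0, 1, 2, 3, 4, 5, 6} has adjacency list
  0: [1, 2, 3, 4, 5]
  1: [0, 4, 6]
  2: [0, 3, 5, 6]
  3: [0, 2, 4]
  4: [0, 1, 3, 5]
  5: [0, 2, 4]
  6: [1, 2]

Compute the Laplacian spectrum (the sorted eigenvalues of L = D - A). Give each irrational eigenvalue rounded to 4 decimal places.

[0, 1.6629, 2.7911, 3, 4.6699, 5.6975, 6.1786]

Reading degrees in the order [0, 1, 2, 3, 4, 5, 6] gives [5, 3, 4, 3, 4, 3, 2]; set D = diag(5, 3, 4, 3, 4, 3, 2) and form L = D - A. L is symmetric positive semidefinite, so every eigenvalue is real and nonnegative. By the matrix-tree theorem the graph has (1/7) * product of the nonzero eigenvalues = 327 spanning trees. There is one zero in the spectrum, matching the 1 component.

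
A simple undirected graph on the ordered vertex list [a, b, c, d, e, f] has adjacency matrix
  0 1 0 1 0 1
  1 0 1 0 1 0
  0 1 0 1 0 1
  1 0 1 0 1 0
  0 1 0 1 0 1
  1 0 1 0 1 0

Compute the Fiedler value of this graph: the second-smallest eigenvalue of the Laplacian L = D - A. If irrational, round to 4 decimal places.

With the vertex order [a, b, c, d, e, f], the degrees are [3, 3, 3, 3, 3, 3], giving D = diag(3, 3, 3, 3, 3, 3) and L = D - A. Computing the eigenvalues of L and sorting gives [0, 3, 3, 3, 3, 6]. The Fiedler value lambda_2 = 3 is strictly positive, so the graph is connected. The eigenvalues sum to 18, which equals trace(L) = 2|E|.

3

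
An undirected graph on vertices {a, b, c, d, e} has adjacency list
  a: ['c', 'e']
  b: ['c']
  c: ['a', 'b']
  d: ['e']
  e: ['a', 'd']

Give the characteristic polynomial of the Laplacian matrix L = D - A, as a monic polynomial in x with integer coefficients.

Reading degrees in the order [a, b, c, d, e] gives [2, 1, 2, 1, 2]; set D = diag(2, 1, 2, 1, 2) and form L = D - A. Computing det(xI - L) by cofactor expansion (or equivalently via sum-over-permutations) gives x^5 - 8x^4 + 21x^3 - 20x^2 + 5x. Since p(0) = det(-L) = 0, x divides p(x). The largest eigenvalue, 3.6180, is at most the vertex count 5.

x^5 - 8x^4 + 21x^3 - 20x^2 + 5x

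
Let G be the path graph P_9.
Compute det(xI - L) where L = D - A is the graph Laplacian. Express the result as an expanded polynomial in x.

x^9 - 16x^8 + 105x^7 - 364x^6 + 715x^5 - 792x^4 + 462x^3 - 120x^2 + 9x

The graph has 9 vertices and degree multiset [2, 2, 2, 2, 2, 2, 2, 1, 1]; D is the diagonal matrix of degrees and L = D - A. Computing det(xI - L) by cofactor expansion (or equivalently via sum-over-permutations) gives x^9 - 16x^8 + 105x^7 - 364x^6 + 715x^5 - 792x^4 + 462x^3 - 120x^2 + 9x. The constant term is 0 because L is singular (the all-ones vector lies in its kernel).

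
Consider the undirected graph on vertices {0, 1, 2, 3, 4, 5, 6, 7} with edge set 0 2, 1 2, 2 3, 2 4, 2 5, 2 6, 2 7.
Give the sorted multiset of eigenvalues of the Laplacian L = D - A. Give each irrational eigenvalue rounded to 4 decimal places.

[0, 1, 1, 1, 1, 1, 1, 8]

Reading degrees in the order [0, 1, 2, 3, 4, 5, 6, 7] gives [1, 1, 7, 1, 1, 1, 1, 1]; set D = diag(1, 1, 7, 1, 1, 1, 1, 1) and form L = D - A. Since every row of L sums to 0, the all-ones vector is in the kernel and 0 is an eigenvalue. The largest eigenvalue, 8, is at most the vertex count 8. By the matrix-tree theorem the graph has (1/8) * product of the nonzero eigenvalues = 1 spanning tree.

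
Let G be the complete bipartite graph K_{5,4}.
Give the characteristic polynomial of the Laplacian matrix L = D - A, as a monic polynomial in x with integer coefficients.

The graph has 9 vertices and degree multiset [5, 5, 5, 5, 4, 4, 4, 4, 4]; D is the diagonal matrix of degrees and L = D - A. Computing det(xI - L) by cofactor expansion (or equivalently via sum-over-permutations) gives x^9 - 40x^8 + 690x^7 - 6720x^6 + 40485x^5 - 154704x^4 + 366560x^3 - 492800x^2 + 288000x. The constant term is 0 because L is singular (the all-ones vector lies in its kernel). By the matrix-tree theorem the graph has (1/9) * product of the nonzero eigenvalues = 32000 spanning trees.

x^9 - 40x^8 + 690x^7 - 6720x^6 + 40485x^5 - 154704x^4 + 366560x^3 - 492800x^2 + 288000x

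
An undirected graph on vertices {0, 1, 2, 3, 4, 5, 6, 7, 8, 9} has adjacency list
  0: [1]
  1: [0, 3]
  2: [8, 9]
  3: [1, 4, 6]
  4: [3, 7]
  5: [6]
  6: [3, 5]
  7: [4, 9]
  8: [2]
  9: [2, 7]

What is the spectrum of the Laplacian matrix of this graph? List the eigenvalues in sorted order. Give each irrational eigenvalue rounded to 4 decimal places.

[0, 0.1277, 0.3820, 0.6297, 1.3820, 2, 2.6180, 2.7968, 3.6180, 4.4458]

Each diagonal entry of L is the vertex degree and each off-diagonal entry is -1 where an edge is present, 0 otherwise; in the order [0, 1, 2, 3, 4, 5, 6, 7, 8, 9] the diagonal is [1, 2, 2, 3, 2, 1, 2, 2, 1, 2]. The multiplicity of 0 as a Laplacian eigenvalue equals the number of connected components. The single zero eigenvalue shows the graph is connected. The eigenvalues sum to 18, which equals trace(L) = 2|E|.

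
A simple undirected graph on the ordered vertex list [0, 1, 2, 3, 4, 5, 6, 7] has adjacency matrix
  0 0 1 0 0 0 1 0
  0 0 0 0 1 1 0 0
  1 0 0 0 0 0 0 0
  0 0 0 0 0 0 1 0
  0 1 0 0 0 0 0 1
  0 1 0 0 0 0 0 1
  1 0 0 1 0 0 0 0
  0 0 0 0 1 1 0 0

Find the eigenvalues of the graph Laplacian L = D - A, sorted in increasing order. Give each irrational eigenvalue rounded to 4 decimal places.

Each diagonal entry of L is the vertex degree and each off-diagonal entry is -1 where an edge is present, 0 otherwise; in the order [0, 1, 2, 3, 4, 5, 6, 7] the diagonal is [2, 2, 1, 1, 2, 2, 2, 2]. L is symmetric positive semidefinite, so every eigenvalue is real and nonnegative. The 2 zero eigenvalues correspond to the 2 connected components.

[0, 0, 0.5858, 2, 2, 2, 3.4142, 4]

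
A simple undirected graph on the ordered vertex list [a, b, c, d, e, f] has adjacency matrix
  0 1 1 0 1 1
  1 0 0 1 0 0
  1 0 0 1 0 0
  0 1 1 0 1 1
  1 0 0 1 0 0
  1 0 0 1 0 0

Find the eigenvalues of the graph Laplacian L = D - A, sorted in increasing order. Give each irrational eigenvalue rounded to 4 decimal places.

With the vertex order [a, b, c, d, e, f], the degrees are [4, 2, 2, 4, 2, 2], giving D = diag(4, 2, 2, 4, 2, 2) and L = D - A. The multiplicity of 0 as a Laplacian eigenvalue equals the number of connected components. The eigenvalues sum to 16, which equals trace(L) = 2|E|.

[0, 2, 2, 2, 4, 6]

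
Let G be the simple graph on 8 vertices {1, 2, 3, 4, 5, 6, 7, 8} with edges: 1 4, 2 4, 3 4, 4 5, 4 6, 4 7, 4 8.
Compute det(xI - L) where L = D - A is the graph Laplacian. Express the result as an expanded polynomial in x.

x^8 - 14x^7 + 63x^6 - 140x^5 + 175x^4 - 126x^3 + 49x^2 - 8x

Each diagonal entry of L is the vertex degree and each off-diagonal entry is -1 where an edge is present, 0 otherwise; in the order [1, 2, 3, 4, 5, 6, 7, 8] the diagonal is [1, 1, 1, 7, 1, 1, 1, 1]. Computing det(xI - L) by cofactor expansion (or equivalently via sum-over-permutations) gives x^8 - 14x^7 + 63x^6 - 140x^5 + 175x^4 - 126x^3 + 49x^2 - 8x. The coefficient of x^7 equals -trace(L) = -14, matching the sum of degrees. The eigenvalues sum to 14, which equals trace(L) = 2|E|.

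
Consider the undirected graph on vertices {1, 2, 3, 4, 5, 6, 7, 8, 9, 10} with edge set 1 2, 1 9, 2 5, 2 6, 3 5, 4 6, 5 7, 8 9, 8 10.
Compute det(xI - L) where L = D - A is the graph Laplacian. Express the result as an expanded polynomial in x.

x^10 - 18x^9 + 134x^8 - 536x^7 + 1253x^6 - 1746x^5 + 1420x^4 - 632x^3 + 134x^2 - 10x

Reading degrees in the order [1, 2, 3, 4, 5, 6, 7, 8, 9, 10] gives [2, 3, 1, 1, 3, 2, 1, 2, 2, 1]; set D = diag(2, 3, 1, 1, 3, 2, 1, 2, 2, 1) and form L = D - A. Computing det(xI - L) by cofactor expansion (or equivalently via sum-over-permutations) gives x^10 - 18x^9 + 134x^8 - 536x^7 + 1253x^6 - 1746x^5 + 1420x^4 - 632x^3 + 134x^2 - 10x. The constant term is 0 because L is singular (the all-ones vector lies in its kernel).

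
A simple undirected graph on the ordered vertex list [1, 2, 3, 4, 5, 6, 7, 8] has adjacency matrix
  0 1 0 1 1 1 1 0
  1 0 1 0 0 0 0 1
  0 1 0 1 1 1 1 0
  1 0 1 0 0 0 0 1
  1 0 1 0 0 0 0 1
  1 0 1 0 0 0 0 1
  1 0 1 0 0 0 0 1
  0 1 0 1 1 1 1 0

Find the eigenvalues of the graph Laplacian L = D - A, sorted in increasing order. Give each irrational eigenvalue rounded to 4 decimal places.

[0, 3, 3, 3, 3, 5, 5, 8]

Each diagonal entry of L is the vertex degree and each off-diagonal entry is -1 where an edge is present, 0 otherwise; in the order [1, 2, 3, 4, 5, 6, 7, 8] the diagonal is [5, 3, 5, 3, 3, 3, 3, 5]. The multiplicity of 0 as a Laplacian eigenvalue equals the number of connected components. The single zero eigenvalue shows the graph is connected. There is one zero in the spectrum, matching the 1 component. By the matrix-tree theorem the graph has (1/8) * product of the nonzero eigenvalues = 2025 spanning trees.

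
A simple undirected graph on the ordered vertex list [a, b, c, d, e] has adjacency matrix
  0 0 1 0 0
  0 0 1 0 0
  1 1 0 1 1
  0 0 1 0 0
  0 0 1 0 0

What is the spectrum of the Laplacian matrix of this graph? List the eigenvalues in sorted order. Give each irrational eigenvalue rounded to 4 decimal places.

[0, 1, 1, 1, 5]

Each diagonal entry of L is the vertex degree and each off-diagonal entry is -1 where an edge is present, 0 otherwise; in the order [a, b, c, d, e] the diagonal is [1, 1, 4, 1, 1]. Diagonalising L (or applying a numerical eigensolver to the 5x5 matrix) gives the spectrum above. By the matrix-tree theorem the graph has (1/5) * product of the nonzero eigenvalues = 1 spanning tree.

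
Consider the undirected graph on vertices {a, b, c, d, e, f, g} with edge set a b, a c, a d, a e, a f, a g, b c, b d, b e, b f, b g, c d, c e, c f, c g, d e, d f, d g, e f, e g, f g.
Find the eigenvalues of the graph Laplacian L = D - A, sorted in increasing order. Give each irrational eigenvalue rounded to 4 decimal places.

[0, 7, 7, 7, 7, 7, 7]

With the vertex order [a, b, c, d, e, f, g], the degrees are [6, 6, 6, 6, 6, 6, 6], giving D = diag(6, 6, 6, 6, 6, 6, 6) and L = D - A. L is symmetric positive semidefinite, so every eigenvalue is real and nonnegative. The single zero eigenvalue shows the graph is connected. By the matrix-tree theorem the graph has (1/7) * product of the nonzero eigenvalues = 16807 spanning trees. There is one zero in the spectrum, matching the 1 component.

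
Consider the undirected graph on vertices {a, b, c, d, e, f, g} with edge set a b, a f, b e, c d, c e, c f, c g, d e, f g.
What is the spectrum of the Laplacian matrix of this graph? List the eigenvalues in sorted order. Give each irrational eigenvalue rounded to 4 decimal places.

[0, 1.0878, 1.1981, 2.5550, 3.7135, 4.2470, 5.1987]

Each diagonal entry of L is the vertex degree and each off-diagonal entry is -1 where an edge is present, 0 otherwise; in the order [a, b, c, d, e, f, g] the diagonal is [2, 2, 4, 2, 3, 3, 2]. Diagonalising L (or applying a numerical eigensolver to the 7x7 matrix) gives the spectrum above.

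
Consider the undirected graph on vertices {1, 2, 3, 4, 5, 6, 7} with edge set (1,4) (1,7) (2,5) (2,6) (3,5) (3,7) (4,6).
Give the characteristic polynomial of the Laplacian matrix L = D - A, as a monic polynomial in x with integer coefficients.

Each diagonal entry of L is the vertex degree and each off-diagonal entry is -1 where an edge is present, 0 otherwise; in the order [1, 2, 3, 4, 5, 6, 7] the diagonal is [2, 2, 2, 2, 2, 2, 2]. Computing det(xI - L) by cofactor expansion (or equivalently via sum-over-permutations) gives x^7 - 14x^6 + 77x^5 - 210x^4 + 294x^3 - 196x^2 + 49x. The coefficient of x^6 equals -trace(L) = -14, matching the sum of degrees.

x^7 - 14x^6 + 77x^5 - 210x^4 + 294x^3 - 196x^2 + 49x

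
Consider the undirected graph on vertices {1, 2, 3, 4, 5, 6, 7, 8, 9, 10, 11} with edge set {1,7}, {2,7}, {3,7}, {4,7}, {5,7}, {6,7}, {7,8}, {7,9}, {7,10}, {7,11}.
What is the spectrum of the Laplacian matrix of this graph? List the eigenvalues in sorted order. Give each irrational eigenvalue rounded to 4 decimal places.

[0, 1, 1, 1, 1, 1, 1, 1, 1, 1, 11]

Reading degrees in the order [1, 2, 3, 4, 5, 6, 7, 8, 9, 10, 11] gives [1, 1, 1, 1, 1, 1, 10, 1, 1, 1, 1]; set D = diag(1, 1, 1, 1, 1, 1, 10, 1, 1, 1, 1) and form L = D - A. The multiplicity of 0 as a Laplacian eigenvalue equals the number of connected components. The single zero eigenvalue shows the graph is connected.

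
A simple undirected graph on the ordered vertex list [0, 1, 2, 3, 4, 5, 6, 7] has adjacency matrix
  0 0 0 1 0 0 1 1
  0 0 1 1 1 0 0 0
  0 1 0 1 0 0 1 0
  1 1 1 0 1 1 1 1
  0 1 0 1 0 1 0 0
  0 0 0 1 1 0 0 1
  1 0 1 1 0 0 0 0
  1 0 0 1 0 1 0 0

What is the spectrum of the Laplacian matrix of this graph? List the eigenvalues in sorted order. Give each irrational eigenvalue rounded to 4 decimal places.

Each diagonal entry of L is the vertex degree and each off-diagonal entry is -1 where an edge is present, 0 otherwise; in the order [0, 1, 2, 3, 4, 5, 6, 7] the diagonal is [3, 3, 3, 7, 3, 3, 3, 3]. Diagonalising L (or applying a numerical eigensolver to the 8x8 matrix) gives the spectrum above. The single zero eigenvalue shows the graph is connected. By the matrix-tree theorem the graph has (1/8) * product of the nonzero eigenvalues = 841 spanning trees.

[0, 1.7530, 1.7530, 3.4450, 3.4450, 4.8019, 4.8019, 8]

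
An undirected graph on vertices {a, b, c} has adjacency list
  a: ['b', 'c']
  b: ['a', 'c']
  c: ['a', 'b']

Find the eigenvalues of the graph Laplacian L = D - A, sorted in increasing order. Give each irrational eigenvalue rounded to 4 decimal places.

[0, 3, 3]

With the vertex order [a, b, c], the degrees are [2, 2, 2], giving D = diag(2, 2, 2) and L = D - A. Since every row of L sums to 0, the all-ones vector is in the kernel and 0 is an eigenvalue. The single zero eigenvalue shows the graph is connected.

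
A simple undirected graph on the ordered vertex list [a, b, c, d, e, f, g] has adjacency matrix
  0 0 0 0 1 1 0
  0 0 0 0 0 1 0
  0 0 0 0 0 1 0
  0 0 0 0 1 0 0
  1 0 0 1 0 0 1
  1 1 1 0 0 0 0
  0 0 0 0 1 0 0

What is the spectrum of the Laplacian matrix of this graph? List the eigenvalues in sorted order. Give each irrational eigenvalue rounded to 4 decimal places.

[0, 0.2679, 1, 1, 1.5858, 3.7321, 4.4142]

With the vertex order [a, b, c, d, e, f, g], the degrees are [2, 1, 1, 1, 3, 3, 1], giving D = diag(2, 1, 1, 1, 3, 3, 1) and L = D - A. The multiplicity of 0 as a Laplacian eigenvalue equals the number of connected components. The single zero eigenvalue shows the graph is connected. The largest eigenvalue, 4.4142, is at most the vertex count 7.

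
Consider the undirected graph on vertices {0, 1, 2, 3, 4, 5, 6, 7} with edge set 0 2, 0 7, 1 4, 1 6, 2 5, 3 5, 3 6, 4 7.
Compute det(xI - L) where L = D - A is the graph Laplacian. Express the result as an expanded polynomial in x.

With the vertex order [0, 1, 2, 3, 4, 5, 6, 7], the degrees are [2, 2, 2, 2, 2, 2, 2, 2], giving D = diag(2, 2, 2, 2, 2, 2, 2, 2) and L = D - A. L has integer entries, so p(x) = det(xI - L) has integer coefficients. Expanding the determinant yields x^8 - 16x^7 + 104x^6 - 352x^5 + 660x^4 - 672x^3 + 336x^2 - 64x. The coefficient of x^7 equals -trace(L) = -16, matching the sum of degrees. The largest eigenvalue, 4, is at most the vertex count 8. The eigenvalues sum to 16, which equals trace(L) = 2|E|.

x^8 - 16x^7 + 104x^6 - 352x^5 + 660x^4 - 672x^3 + 336x^2 - 64x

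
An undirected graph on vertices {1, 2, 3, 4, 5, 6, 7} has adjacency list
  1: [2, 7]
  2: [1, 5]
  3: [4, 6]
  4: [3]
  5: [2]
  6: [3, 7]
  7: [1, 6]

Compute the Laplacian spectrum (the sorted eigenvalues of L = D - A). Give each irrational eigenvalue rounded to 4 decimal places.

With the vertex order [1, 2, 3, 4, 5, 6, 7], the degrees are [2, 2, 2, 1, 1, 2, 2], giving D = diag(2, 2, 2, 1, 1, 2, 2) and L = D - A. L is symmetric positive semidefinite, so every eigenvalue is real and nonnegative. The single zero eigenvalue shows the graph is connected. The largest eigenvalue, 3.8019, is at most the vertex count 7.

[0, 0.1981, 0.7530, 1.5550, 2.4450, 3.2470, 3.8019]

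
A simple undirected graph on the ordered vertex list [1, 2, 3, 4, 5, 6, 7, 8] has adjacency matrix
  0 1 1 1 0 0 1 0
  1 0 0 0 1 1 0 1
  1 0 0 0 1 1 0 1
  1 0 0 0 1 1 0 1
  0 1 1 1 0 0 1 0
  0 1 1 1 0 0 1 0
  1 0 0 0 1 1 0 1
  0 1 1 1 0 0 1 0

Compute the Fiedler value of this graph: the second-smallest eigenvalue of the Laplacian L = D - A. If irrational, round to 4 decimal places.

Each diagonal entry of L is the vertex degree and each off-diagonal entry is -1 where an edge is present, 0 otherwise; in the order [1, 2, 3, 4, 5, 6, 7, 8] the diagonal is [4, 4, 4, 4, 4, 4, 4, 4]. The sorted Laplacian eigenvalues are [0, 4, 4, 4, 4, 4, 4, 8]; the algebraic connectivity is the second entry, 4.

4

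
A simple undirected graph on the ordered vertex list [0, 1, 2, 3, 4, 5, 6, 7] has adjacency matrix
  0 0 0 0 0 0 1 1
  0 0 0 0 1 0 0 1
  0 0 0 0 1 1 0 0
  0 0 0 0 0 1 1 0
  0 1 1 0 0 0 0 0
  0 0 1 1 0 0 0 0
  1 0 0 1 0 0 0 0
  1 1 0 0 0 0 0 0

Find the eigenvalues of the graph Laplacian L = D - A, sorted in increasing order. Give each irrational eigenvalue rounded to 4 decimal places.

Reading degrees in the order [0, 1, 2, 3, 4, 5, 6, 7] gives [2, 2, 2, 2, 2, 2, 2, 2]; set D = diag(2, 2, 2, 2, 2, 2, 2, 2) and form L = D - A. Since every row of L sums to 0, the all-ones vector is in the kernel and 0 is an eigenvalue. There is one zero in the spectrum, matching the 1 component. The largest eigenvalue, 4, is at most the vertex count 8.

[0, 0.5858, 0.5858, 2, 2, 3.4142, 3.4142, 4]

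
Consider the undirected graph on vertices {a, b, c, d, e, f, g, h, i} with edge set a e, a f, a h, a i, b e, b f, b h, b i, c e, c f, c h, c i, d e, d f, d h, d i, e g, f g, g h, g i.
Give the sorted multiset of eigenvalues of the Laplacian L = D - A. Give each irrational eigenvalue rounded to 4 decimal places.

[0, 4, 4, 4, 4, 5, 5, 5, 9]

Reading degrees in the order [a, b, c, d, e, f, g, h, i] gives [4, 4, 4, 4, 5, 5, 4, 5, 5]; set D = diag(4, 4, 4, 4, 5, 5, 4, 5, 5) and form L = D - A. The multiplicity of 0 as a Laplacian eigenvalue equals the number of connected components. The single zero eigenvalue shows the graph is connected. There is one zero in the spectrum, matching the 1 component.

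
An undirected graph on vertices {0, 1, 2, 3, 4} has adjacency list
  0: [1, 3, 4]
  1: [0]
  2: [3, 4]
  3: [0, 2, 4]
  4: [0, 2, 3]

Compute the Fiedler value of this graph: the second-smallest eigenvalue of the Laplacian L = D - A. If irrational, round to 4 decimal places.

0.8299

With the vertex order [0, 1, 2, 3, 4], the degrees are [3, 1, 2, 3, 3], giving D = diag(3, 1, 2, 3, 3) and L = D - A. Computing the eigenvalues of L and sorting gives [0, 0.8299, 2.6889, 4, 4.4812]. The Fiedler value lambda_2 = 0.8299 is strictly positive, so the graph is connected. The largest eigenvalue, 4.4812, is at most the vertex count 5. There is one zero in the spectrum, matching the 1 component.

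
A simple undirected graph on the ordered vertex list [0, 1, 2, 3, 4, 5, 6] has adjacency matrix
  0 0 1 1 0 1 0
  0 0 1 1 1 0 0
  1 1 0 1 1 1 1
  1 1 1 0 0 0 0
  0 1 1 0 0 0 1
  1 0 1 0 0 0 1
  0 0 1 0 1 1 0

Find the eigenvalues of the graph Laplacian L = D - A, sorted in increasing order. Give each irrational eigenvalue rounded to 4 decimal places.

Reading degrees in the order [0, 1, 2, 3, 4, 5, 6] gives [3, 3, 6, 3, 3, 3, 3]; set D = diag(3, 3, 6, 3, 3, 3, 3) and form L = D - A. L is symmetric positive semidefinite, so every eigenvalue is real and nonnegative.

[0, 2, 2, 4, 4, 5, 7]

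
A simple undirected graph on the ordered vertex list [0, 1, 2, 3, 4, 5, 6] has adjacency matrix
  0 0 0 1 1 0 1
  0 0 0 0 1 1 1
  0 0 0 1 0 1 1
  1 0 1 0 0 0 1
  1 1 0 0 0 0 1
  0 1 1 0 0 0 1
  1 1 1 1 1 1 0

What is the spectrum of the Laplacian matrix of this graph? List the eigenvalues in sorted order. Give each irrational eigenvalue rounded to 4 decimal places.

Reading degrees in the order [0, 1, 2, 3, 4, 5, 6] gives [3, 3, 3, 3, 3, 3, 6]; set D = diag(3, 3, 3, 3, 3, 3, 6) and form L = D - A. Since every row of L sums to 0, the all-ones vector is in the kernel and 0 is an eigenvalue. The single zero eigenvalue shows the graph is connected. There is one zero in the spectrum, matching the 1 component.

[0, 2, 2, 4, 4, 5, 7]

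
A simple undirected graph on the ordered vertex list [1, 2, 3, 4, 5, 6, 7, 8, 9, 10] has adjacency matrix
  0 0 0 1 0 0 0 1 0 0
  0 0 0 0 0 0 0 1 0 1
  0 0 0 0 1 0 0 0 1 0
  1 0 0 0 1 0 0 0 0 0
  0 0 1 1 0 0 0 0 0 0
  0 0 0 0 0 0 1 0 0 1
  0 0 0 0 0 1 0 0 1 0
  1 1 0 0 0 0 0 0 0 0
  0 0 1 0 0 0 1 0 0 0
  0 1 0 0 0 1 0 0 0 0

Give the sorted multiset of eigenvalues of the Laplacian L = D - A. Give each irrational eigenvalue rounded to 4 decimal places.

Each diagonal entry of L is the vertex degree and each off-diagonal entry is -1 where an edge is present, 0 otherwise; in the order [1, 2, 3, 4, 5, 6, 7, 8, 9, 10] the diagonal is [2, 2, 2, 2, 2, 2, 2, 2, 2, 2]. The multiplicity of 0 as a Laplacian eigenvalue equals the number of connected components. The single zero eigenvalue shows the graph is connected. The largest eigenvalue, 4, is at most the vertex count 10.

[0, 0.3820, 0.3820, 1.3820, 1.3820, 2.6180, 2.6180, 3.6180, 3.6180, 4]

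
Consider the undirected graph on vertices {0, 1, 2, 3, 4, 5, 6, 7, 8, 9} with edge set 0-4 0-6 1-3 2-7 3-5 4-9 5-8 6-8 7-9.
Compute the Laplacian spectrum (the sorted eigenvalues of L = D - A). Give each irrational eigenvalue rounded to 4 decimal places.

[0, 0.0979, 0.3820, 0.8244, 1.3820, 2, 2.6180, 3.1756, 3.6180, 3.9021]

With the vertex order [0, 1, 2, 3, 4, 5, 6, 7, 8, 9], the degrees are [2, 1, 1, 2, 2, 2, 2, 2, 2, 2], giving D = diag(2, 1, 1, 2, 2, 2, 2, 2, 2, 2) and L = D - A. Diagonalising L (or applying a numerical eigensolver to the 10x10 matrix) gives the spectrum above. The largest eigenvalue, 3.9021, is at most the vertex count 10.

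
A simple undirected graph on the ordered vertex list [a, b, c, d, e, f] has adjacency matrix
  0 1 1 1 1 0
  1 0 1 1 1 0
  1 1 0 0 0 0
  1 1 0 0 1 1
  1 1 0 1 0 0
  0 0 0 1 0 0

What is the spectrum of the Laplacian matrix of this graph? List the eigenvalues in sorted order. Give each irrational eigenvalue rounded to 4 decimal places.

Reading degrees in the order [a, b, c, d, e, f] gives [4, 4, 2, 4, 3, 1]; set D = diag(4, 4, 2, 4, 3, 1) and form L = D - A. Since every row of L sums to 0, the all-ones vector is in the kernel and 0 is an eigenvalue. The single zero eigenvalue shows the graph is connected. There is one zero in the spectrum, matching the 1 component. By the matrix-tree theorem the graph has (1/6) * product of the nonzero eigenvalues = 40 spanning trees.

[0, 0.8929, 2.2123, 4.5262, 5, 5.3686]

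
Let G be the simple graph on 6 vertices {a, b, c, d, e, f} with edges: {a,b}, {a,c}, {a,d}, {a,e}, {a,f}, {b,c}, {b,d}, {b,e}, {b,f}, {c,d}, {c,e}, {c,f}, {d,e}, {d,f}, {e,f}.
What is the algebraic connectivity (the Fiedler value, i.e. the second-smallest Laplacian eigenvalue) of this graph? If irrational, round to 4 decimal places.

6

Reading degrees in the order [a, b, c, d, e, f] gives [5, 5, 5, 5, 5, 5]; set D = diag(5, 5, 5, 5, 5, 5) and form L = D - A. Computing the eigenvalues of L and sorting gives [0, 6, 6, 6, 6, 6]. The Fiedler value lambda_2 = 6 is strictly positive, so the graph is connected. By the matrix-tree theorem the graph has (1/6) * product of the nonzero eigenvalues = 1296 spanning trees.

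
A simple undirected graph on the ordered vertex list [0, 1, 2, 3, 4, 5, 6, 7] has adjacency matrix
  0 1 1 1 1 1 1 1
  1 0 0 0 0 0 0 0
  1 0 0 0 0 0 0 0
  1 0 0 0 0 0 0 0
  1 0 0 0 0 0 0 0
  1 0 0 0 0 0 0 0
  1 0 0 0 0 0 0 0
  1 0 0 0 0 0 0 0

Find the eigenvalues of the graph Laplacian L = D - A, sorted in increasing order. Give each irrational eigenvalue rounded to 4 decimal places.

[0, 1, 1, 1, 1, 1, 1, 8]

With the vertex order [0, 1, 2, 3, 4, 5, 6, 7], the degrees are [7, 1, 1, 1, 1, 1, 1, 1], giving D = diag(7, 1, 1, 1, 1, 1, 1, 1) and L = D - A. The multiplicity of 0 as a Laplacian eigenvalue equals the number of connected components. The single zero eigenvalue shows the graph is connected. The largest eigenvalue, 8, is at most the vertex count 8.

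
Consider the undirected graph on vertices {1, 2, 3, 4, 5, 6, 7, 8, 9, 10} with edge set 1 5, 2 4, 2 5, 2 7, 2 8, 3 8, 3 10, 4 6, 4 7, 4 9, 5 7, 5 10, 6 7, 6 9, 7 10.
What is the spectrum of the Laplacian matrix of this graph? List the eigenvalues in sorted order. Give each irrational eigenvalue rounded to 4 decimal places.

With the vertex order [1, 2, 3, 4, 5, 6, 7, 8, 9, 10], the degrees are [1, 4, 2, 4, 4, 3, 5, 2, 2, 3], giving D = diag(1, 4, 2, 4, 4, 3, 5, 2, 2, 3) and L = D - A. Since every row of L sums to 0, the all-ones vector is in the kernel and 0 is an eigenvalue. There is one zero in the spectrum, matching the 1 component.

[0, 0.6714, 0.7783, 2, 2.2253, 3.4344, 4, 4.8156, 5.8105, 6.2645]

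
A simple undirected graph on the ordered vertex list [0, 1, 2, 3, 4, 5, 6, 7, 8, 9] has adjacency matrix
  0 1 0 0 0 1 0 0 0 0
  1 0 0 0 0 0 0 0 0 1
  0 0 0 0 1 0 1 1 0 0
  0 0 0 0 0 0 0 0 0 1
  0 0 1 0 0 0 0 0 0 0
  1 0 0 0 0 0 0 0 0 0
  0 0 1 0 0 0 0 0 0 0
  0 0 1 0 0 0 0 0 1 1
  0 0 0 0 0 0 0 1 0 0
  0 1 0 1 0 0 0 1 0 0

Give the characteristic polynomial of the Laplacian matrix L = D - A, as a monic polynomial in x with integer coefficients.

With the vertex order [0, 1, 2, 3, 4, 5, 6, 7, 8, 9], the degrees are [2, 2, 3, 1, 1, 1, 1, 3, 1, 3], giving D = diag(2, 2, 3, 1, 1, 1, 1, 3, 1, 3) and L = D - A. Computing det(xI - L) by cofactor expansion (or equivalently via sum-over-permutations) gives x^10 - 18x^9 + 133x^8 - 524x^7 + 1199x^6 - 1632x^5 + 1305x^4 - 582x^3 + 128x^2 - 10x. The constant term is 0 because L is singular (the all-ones vector lies in its kernel). The eigenvalues sum to 18, which equals trace(L) = 2|E|.

x^10 - 18x^9 + 133x^8 - 524x^7 + 1199x^6 - 1632x^5 + 1305x^4 - 582x^3 + 128x^2 - 10x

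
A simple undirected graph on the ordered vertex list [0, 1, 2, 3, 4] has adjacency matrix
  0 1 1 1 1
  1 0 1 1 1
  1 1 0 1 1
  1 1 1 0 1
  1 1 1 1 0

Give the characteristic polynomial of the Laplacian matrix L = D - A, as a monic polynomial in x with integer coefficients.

Reading degrees in the order [0, 1, 2, 3, 4] gives [4, 4, 4, 4, 4]; set D = diag(4, 4, 4, 4, 4) and form L = D - A. L has integer entries, so p(x) = det(xI - L) has integer coefficients. Expanding the determinant yields x^5 - 20x^4 + 150x^3 - 500x^2 + 625x. Since p(0) = det(-L) = 0, x divides p(x). The largest eigenvalue, 5, is at most the vertex count 5.

x^5 - 20x^4 + 150x^3 - 500x^2 + 625x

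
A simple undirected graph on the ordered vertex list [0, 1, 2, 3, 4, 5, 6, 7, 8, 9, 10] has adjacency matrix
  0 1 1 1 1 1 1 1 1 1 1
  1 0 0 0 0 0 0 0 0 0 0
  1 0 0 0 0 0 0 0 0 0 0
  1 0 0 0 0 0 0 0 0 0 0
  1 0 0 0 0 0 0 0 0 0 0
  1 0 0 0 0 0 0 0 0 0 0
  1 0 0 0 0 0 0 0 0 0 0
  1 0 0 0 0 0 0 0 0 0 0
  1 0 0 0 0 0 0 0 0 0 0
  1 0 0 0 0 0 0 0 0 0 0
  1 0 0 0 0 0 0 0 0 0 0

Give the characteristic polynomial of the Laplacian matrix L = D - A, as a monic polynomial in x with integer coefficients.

Each diagonal entry of L is the vertex degree and each off-diagonal entry is -1 where an edge is present, 0 otherwise; in the order [0, 1, 2, 3, 4, 5, 6, 7, 8, 9, 10] the diagonal is [10, 1, 1, 1, 1, 1, 1, 1, 1, 1, 1]. The eigenvalues of L are [0, 1, 1, 1, 1, 1, 1, 1, 1, 1, 11]; the characteristic polynomial is the product of (x - lambda_i), which multiplies out to x^11 - 20x^10 + 135x^9 - 480x^8 + 1050x^7 - 1512x^6 + 1470x^5 - 960x^4 + 405x^3 - 100x^2 + 11x. Since p(0) = det(-L) = 0, x divides p(x). There is one zero in the spectrum, matching the 1 component.

x^11 - 20x^10 + 135x^9 - 480x^8 + 1050x^7 - 1512x^6 + 1470x^5 - 960x^4 + 405x^3 - 100x^2 + 11x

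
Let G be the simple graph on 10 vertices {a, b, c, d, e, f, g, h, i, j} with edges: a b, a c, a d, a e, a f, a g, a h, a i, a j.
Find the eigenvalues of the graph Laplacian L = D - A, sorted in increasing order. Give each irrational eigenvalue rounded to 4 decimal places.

With the vertex order [a, b, c, d, e, f, g, h, i, j], the degrees are [9, 1, 1, 1, 1, 1, 1, 1, 1, 1], giving D = diag(9, 1, 1, 1, 1, 1, 1, 1, 1, 1) and L = D - A. Diagonalising L (or applying a numerical eigensolver to the 10x10 matrix) gives the spectrum above. The single zero eigenvalue shows the graph is connected.

[0, 1, 1, 1, 1, 1, 1, 1, 1, 10]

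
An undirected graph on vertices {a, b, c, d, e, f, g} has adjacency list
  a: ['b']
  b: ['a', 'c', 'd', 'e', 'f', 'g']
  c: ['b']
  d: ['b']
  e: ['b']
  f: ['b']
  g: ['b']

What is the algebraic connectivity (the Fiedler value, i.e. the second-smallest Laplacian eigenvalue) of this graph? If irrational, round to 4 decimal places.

1

Each diagonal entry of L is the vertex degree and each off-diagonal entry is -1 where an edge is present, 0 otherwise; in the order [a, b, c, d, e, f, g] the diagonal is [1, 6, 1, 1, 1, 1, 1]. Computing the eigenvalues of L and sorting gives [0, 1, 1, 1, 1, 1, 7]. The Fiedler value lambda_2 = 1 is strictly positive, so the graph is connected. The largest eigenvalue, 7, is at most the vertex count 7. By the matrix-tree theorem the graph has (1/7) * product of the nonzero eigenvalues = 1 spanning tree.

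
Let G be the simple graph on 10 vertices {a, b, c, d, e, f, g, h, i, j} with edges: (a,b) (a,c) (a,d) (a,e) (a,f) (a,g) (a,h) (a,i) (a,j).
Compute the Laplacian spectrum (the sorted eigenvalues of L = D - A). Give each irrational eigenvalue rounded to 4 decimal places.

With the vertex order [a, b, c, d, e, f, g, h, i, j], the degrees are [9, 1, 1, 1, 1, 1, 1, 1, 1, 1], giving D = diag(9, 1, 1, 1, 1, 1, 1, 1, 1, 1) and L = D - A. Diagonalising L (or applying a numerical eigensolver to the 10x10 matrix) gives the spectrum above. The single zero eigenvalue shows the graph is connected. The largest eigenvalue, 10, is at most the vertex count 10. By the matrix-tree theorem the graph has (1/10) * product of the nonzero eigenvalues = 1 spanning tree.

[0, 1, 1, 1, 1, 1, 1, 1, 1, 10]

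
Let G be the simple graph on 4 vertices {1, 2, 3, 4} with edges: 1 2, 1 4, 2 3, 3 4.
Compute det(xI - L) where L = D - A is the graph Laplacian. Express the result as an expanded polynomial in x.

Reading degrees in the order [1, 2, 3, 4] gives [2, 2, 2, 2]; set D = diag(2, 2, 2, 2) and form L = D - A. The eigenvalues of L are [0, 2, 2, 4]; the characteristic polynomial is the product of (x - lambda_i), which multiplies out to x^4 - 8x^3 + 20x^2 - 16x. The constant term is 0 because L is singular (the all-ones vector lies in its kernel). By the matrix-tree theorem the graph has (1/4) * product of the nonzero eigenvalues = 4 spanning trees.

x^4 - 8x^3 + 20x^2 - 16x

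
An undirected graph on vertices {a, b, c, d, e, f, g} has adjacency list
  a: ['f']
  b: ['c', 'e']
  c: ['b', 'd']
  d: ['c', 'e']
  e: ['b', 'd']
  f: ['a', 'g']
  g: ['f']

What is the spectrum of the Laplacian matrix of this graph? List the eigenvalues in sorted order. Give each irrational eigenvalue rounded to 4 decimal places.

Each diagonal entry of L is the vertex degree and each off-diagonal entry is -1 where an edge is present, 0 otherwise; in the order [a, b, c, d, e, f, g] the diagonal is [1, 2, 2, 2, 2, 2, 1]. L is symmetric positive semidefinite, so every eigenvalue is real and nonnegative. The 2 zero eigenvalues correspond to the 2 connected components. The eigenvalues sum to 12, which equals trace(L) = 2|E|.

[0, 0, 1, 2, 2, 3, 4]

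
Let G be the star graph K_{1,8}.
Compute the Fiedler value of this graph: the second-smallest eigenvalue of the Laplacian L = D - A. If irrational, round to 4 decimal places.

1

The graph has 9 vertices and degree multiset [8, 1, 1, 1, 1, 1, 1, 1, 1]; D is the diagonal matrix of degrees and L = D - A. Computing the eigenvalues of L and sorting gives [0, 1, 1, 1, 1, 1, 1, 1, 9]. The Fiedler value lambda_2 = 1 is strictly positive, so the graph is connected. The eigenvalues sum to 16, which equals trace(L) = 2|E|. The largest eigenvalue, 9, is at most the vertex count 9.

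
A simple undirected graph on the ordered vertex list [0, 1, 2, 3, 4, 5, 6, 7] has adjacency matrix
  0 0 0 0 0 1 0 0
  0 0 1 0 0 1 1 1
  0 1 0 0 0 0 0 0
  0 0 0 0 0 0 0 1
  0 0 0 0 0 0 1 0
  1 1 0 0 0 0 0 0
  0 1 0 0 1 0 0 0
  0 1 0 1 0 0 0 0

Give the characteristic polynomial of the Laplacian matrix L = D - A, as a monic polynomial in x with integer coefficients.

x^8 - 14x^7 + 75x^6 - 198x^5 + 273x^4 - 192x^3 + 64x^2 - 8x

Reading degrees in the order [0, 1, 2, 3, 4, 5, 6, 7] gives [1, 4, 1, 1, 1, 2, 2, 2]; set D = diag(1, 4, 1, 1, 1, 2, 2, 2) and form L = D - A. Computing det(xI - L) by cofactor expansion (or equivalently via sum-over-permutations) gives x^8 - 14x^7 + 75x^6 - 198x^5 + 273x^4 - 192x^3 + 64x^2 - 8x. The constant term is 0 because L is singular (the all-ones vector lies in its kernel). The eigenvalues sum to 14, which equals trace(L) = 2|E|. The largest eigenvalue, 5.2361, is at most the vertex count 8.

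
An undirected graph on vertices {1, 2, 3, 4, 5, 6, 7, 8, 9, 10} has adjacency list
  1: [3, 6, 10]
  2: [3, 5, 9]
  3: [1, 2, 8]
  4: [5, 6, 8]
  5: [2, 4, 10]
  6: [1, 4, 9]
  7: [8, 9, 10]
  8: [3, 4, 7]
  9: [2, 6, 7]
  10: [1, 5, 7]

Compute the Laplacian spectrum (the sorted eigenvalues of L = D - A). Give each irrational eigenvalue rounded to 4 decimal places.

Reading degrees in the order [1, 2, 3, 4, 5, 6, 7, 8, 9, 10] gives [3, 3, 3, 3, 3, 3, 3, 3, 3, 3]; set D = diag(3, 3, 3, 3, 3, 3, 3, 3, 3, 3) and form L = D - A. L is symmetric positive semidefinite, so every eigenvalue is real and nonnegative. The single zero eigenvalue shows the graph is connected. There is one zero in the spectrum, matching the 1 component. The largest eigenvalue, 5, is at most the vertex count 10.

[0, 2, 2, 2, 2, 2, 5, 5, 5, 5]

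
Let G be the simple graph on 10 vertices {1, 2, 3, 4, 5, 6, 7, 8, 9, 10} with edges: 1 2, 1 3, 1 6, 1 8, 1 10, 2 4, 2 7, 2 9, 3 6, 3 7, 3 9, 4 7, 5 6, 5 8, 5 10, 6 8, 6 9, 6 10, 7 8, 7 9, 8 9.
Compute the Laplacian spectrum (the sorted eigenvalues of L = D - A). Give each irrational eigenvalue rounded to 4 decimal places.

Reading degrees in the order [1, 2, 3, 4, 5, 6, 7, 8, 9, 10] gives [5, 4, 4, 2, 3, 6, 5, 5, 5, 3]; set D = diag(5, 4, 4, 2, 3, 6, 5, 5, 5, 3) and form L = D - A. Diagonalising L (or applying a numerical eigensolver to the 10x10 matrix) gives the spectrum above. The single zero eigenvalue shows the graph is connected. By the matrix-tree theorem the graph has (1/10) * product of the nonzero eigenvalues = 34060 spanning trees.

[0, 1.1991, 2.4523, 3.4384, 4.1502, 5, 5, 5.8163, 7.3821, 7.5616]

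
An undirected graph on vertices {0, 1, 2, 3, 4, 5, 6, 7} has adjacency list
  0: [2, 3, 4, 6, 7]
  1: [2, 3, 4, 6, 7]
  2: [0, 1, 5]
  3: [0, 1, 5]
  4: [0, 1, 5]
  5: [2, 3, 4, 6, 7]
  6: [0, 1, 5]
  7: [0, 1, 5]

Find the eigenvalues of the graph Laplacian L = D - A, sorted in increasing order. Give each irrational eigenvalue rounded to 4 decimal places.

With the vertex order [0, 1, 2, 3, 4, 5, 6, 7], the degrees are [5, 5, 3, 3, 3, 5, 3, 3], giving D = diag(5, 5, 3, 3, 3, 5, 3, 3) and L = D - A. Since every row of L sums to 0, the all-ones vector is in the kernel and 0 is an eigenvalue.

[0, 3, 3, 3, 3, 5, 5, 8]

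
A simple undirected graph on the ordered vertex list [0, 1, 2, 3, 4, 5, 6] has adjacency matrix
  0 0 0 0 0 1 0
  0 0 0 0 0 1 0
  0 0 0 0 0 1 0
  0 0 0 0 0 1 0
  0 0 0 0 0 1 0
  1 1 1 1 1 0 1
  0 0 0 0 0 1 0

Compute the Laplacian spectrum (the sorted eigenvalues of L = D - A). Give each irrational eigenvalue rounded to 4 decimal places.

[0, 1, 1, 1, 1, 1, 7]

Reading degrees in the order [0, 1, 2, 3, 4, 5, 6] gives [1, 1, 1, 1, 1, 6, 1]; set D = diag(1, 1, 1, 1, 1, 6, 1) and form L = D - A. L is symmetric positive semidefinite, so every eigenvalue is real and nonnegative. By the matrix-tree theorem the graph has (1/7) * product of the nonzero eigenvalues = 1 spanning tree. The largest eigenvalue, 7, is at most the vertex count 7.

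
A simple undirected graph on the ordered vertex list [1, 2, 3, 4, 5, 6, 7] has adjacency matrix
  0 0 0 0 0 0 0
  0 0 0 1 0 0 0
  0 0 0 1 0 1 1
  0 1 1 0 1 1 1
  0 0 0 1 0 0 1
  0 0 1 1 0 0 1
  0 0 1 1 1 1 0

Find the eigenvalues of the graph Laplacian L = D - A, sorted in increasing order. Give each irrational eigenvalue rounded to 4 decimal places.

[0, 0, 1, 2, 4, 5, 6]

Each diagonal entry of L is the vertex degree and each off-diagonal entry is -1 where an edge is present, 0 otherwise; in the order [1, 2, 3, 4, 5, 6, 7] the diagonal is [0, 1, 3, 5, 2, 3, 4]. Since every row of L sums to 0, the all-ones vector is in the kernel and 0 is an eigenvalue. The 2 zero eigenvalues correspond to the 2 connected components. The largest eigenvalue, 6, is at most the vertex count 7.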